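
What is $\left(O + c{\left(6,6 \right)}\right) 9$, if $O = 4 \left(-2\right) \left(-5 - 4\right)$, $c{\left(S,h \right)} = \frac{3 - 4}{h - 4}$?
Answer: $\frac{1287}{2} \approx 643.5$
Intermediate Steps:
$c{\left(S,h \right)} = - \frac{1}{-4 + h}$
$O = 72$ ($O = \left(-8\right) \left(-9\right) = 72$)
$\left(O + c{\left(6,6 \right)}\right) 9 = \left(72 - \frac{1}{-4 + 6}\right) 9 = \left(72 - \frac{1}{2}\right) 9 = \frac{143}{2} \cdot 9 = \frac{1287}{2}$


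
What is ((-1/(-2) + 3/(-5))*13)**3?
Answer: -2197/1000 ≈ -2.1970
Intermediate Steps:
((-1/(-2) + 3/(-5))*13)**3 = ((-1*(-1/2) + 3*(-1/5))*13)**3 = ((1/2 - 3/5)*13)**3 = (-1/10*13)**3 = (-13/10)**3 = -2197/1000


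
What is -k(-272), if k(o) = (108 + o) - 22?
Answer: 186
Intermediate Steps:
k(o) = 86 + o
-k(-272) = -(86 - 272) = -1*(-186) = 186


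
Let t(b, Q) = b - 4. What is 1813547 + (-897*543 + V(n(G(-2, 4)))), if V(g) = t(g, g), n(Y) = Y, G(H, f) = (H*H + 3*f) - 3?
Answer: 1326485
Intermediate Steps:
G(H, f) = -3 + H² + 3*f (G(H, f) = (H² + 3*f) - 3 = -3 + H² + 3*f)
t(b, Q) = -4 + b
V(g) = -4 + g
1813547 + (-897*543 + V(n(G(-2, 4)))) = 1813547 + (-897*543 + (-4 + (-3 + (-2)² + 3*4))) = 1813547 + (-487071 + (-4 + (-3 + 4 + 12))) = 1813547 + (-487071 + (-4 + 13)) = 1813547 + (-487071 + 9) = 1813547 - 487062 = 1326485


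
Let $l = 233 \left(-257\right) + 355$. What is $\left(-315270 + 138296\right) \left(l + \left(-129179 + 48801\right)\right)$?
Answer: $24759370496$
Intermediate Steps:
$l = -59526$ ($l = -59881 + 355 = -59526$)
$\left(-315270 + 138296\right) \left(l + \left(-129179 + 48801\right)\right) = \left(-315270 + 138296\right) \left(-59526 + \left(-129179 + 48801\right)\right) = - 176974 \left(-59526 - 80378\right) = \left(-176974\right) \left(-139904\right) = 24759370496$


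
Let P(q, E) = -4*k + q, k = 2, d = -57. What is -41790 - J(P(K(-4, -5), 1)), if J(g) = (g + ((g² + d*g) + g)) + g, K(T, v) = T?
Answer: -42582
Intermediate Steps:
P(q, E) = -8 + q (P(q, E) = -4*2 + q = -8 + q)
J(g) = g² - 54*g (J(g) = (g + ((g² - 57*g) + g)) + g = (g + (g² - 56*g)) + g = (g² - 55*g) + g = g² - 54*g)
-41790 - J(P(K(-4, -5), 1)) = -41790 - (-8 - 4)*(-54 + (-8 - 4)) = -41790 - (-12)*(-54 - 12) = -41790 - (-12)*(-66) = -41790 - 1*792 = -41790 - 792 = -42582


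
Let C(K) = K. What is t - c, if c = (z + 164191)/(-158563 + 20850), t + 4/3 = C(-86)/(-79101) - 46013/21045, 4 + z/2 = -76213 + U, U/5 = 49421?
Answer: 11875997582792/76416050631195 ≈ 0.15541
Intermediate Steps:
U = 247105 (U = 5*49421 = 247105)
z = 341776 (z = -8 + 2*(-76213 + 247105) = -8 + 2*170892 = -8 + 341784 = 341776)
t = -1952479501/554893515 (t = -4/3 + (-86/(-79101) - 46013/21045) = -4/3 + (-86*(-1/79101) - 46013*1/21045) = -4/3 + (86/79101 - 46013/21045) = -4/3 - 1212621481/554893515 = -1952479501/554893515 ≈ -3.5187)
c = -505967/137713 (c = (341776 + 164191)/(-158563 + 20850) = 505967/(-137713) = 505967*(-1/137713) = -505967/137713 ≈ -3.6741)
t - c = -1952479501/554893515 - 1*(-505967/137713) = -1952479501/554893515 + 505967/137713 = 11875997582792/76416050631195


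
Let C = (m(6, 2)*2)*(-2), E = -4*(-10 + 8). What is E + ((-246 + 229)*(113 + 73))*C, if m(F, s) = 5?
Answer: 63248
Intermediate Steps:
E = 8 (E = -4*(-2) = 8)
C = -20 (C = (5*2)*(-2) = 10*(-2) = -20)
E + ((-246 + 229)*(113 + 73))*C = 8 + ((-246 + 229)*(113 + 73))*(-20) = 8 - 17*186*(-20) = 8 - 3162*(-20) = 8 + 63240 = 63248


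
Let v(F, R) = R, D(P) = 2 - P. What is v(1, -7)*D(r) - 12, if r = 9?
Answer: 37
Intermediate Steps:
v(1, -7)*D(r) - 12 = -7*(2 - 1*9) - 12 = -7*(2 - 9) - 12 = -7*(-7) - 12 = 49 - 12 = 37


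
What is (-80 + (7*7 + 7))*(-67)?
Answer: 1608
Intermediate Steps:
(-80 + (7*7 + 7))*(-67) = (-80 + (49 + 7))*(-67) = (-80 + 56)*(-67) = -24*(-67) = 1608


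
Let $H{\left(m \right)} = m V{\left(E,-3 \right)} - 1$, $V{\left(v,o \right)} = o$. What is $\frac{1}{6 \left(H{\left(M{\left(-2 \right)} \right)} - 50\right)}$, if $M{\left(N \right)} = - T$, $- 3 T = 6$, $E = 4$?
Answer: $- \frac{1}{342} \approx -0.002924$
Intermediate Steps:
$T = -2$ ($T = \left(- \frac{1}{3}\right) 6 = -2$)
$M{\left(N \right)} = 2$ ($M{\left(N \right)} = \left(-1\right) \left(-2\right) = 2$)
$H{\left(m \right)} = -1 - 3 m$ ($H{\left(m \right)} = m \left(-3\right) - 1 = - 3 m - 1 = -1 - 3 m$)
$\frac{1}{6 \left(H{\left(M{\left(-2 \right)} \right)} - 50\right)} = \frac{1}{6 \left(\left(-1 - 6\right) - 50\right)} = \frac{1}{6 \left(-7 - 50\right)} = \frac{1}{6 \left(-57\right)} = \frac{1}{-342} = - \frac{1}{342}$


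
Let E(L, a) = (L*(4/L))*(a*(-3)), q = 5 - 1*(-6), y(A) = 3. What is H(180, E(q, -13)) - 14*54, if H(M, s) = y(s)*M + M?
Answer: -36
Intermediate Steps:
q = 11 (q = 5 + 6 = 11)
E(L, a) = -12*a (E(L, a) = 4*(-3*a) = -12*a)
H(M, s) = 4*M (H(M, s) = 3*M + M = 4*M)
H(180, E(q, -13)) - 14*54 = 4*180 - 14*54 = 720 - 1*756 = 720 - 756 = -36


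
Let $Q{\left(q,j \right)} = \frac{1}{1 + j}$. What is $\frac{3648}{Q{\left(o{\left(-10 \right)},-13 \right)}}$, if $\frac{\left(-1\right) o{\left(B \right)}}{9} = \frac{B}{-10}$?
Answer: $-43776$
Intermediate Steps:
$o{\left(B \right)} = \frac{9 B}{10}$ ($o{\left(B \right)} = - 9 \frac{B}{-10} = - 9 B \left(- \frac{1}{10}\right) = - 9 \left(- \frac{B}{10}\right) = \frac{9 B}{10}$)
$\frac{3648}{Q{\left(o{\left(-10 \right)},-13 \right)}} = \frac{3648}{\frac{1}{1 - 13}} = \frac{3648}{\frac{1}{-12}} = \frac{3648}{- \frac{1}{12}} = 3648 \left(-12\right) = -43776$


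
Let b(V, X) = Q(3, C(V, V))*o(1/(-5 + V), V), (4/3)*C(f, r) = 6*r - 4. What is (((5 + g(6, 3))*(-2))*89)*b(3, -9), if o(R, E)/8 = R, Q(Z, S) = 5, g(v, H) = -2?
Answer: 10680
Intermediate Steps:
C(f, r) = -3 + 9*r/2 (C(f, r) = 3*(6*r - 4)/4 = 3*(-4 + 6*r)/4 = -3 + 9*r/2)
o(R, E) = 8*R
b(V, X) = 40/(-5 + V) (b(V, X) = 5*(8/(-5 + V)) = 40/(-5 + V))
(((5 + g(6, 3))*(-2))*89)*b(3, -9) = (((5 - 2)*(-2))*89)*(40/(-5 + 3)) = ((3*(-2))*89)*(40/(-2)) = (-6*89)*(40*(-1/2)) = -534*(-20) = 10680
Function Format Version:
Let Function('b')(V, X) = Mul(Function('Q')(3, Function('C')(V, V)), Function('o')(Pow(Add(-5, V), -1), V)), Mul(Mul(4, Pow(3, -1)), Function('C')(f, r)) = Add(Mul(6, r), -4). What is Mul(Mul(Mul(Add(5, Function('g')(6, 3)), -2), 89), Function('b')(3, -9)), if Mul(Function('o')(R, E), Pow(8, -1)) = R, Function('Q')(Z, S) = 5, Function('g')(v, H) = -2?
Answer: 10680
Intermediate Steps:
Function('C')(f, r) = Add(-3, Mul(Rational(9, 2), r)) (Function('C')(f, r) = Mul(Rational(3, 4), Add(Mul(6, r), -4)) = Mul(Rational(3, 4), Add(-4, Mul(6, r))) = Add(-3, Mul(Rational(9, 2), r)))
Function('o')(R, E) = Mul(8, R)
Function('b')(V, X) = Mul(40, Pow(Add(-5, V), -1)) (Function('b')(V, X) = Mul(5, Mul(8, Pow(Add(-5, V), -1))) = Mul(40, Pow(Add(-5, V), -1)))
Mul(Mul(Mul(Add(5, Function('g')(6, 3)), -2), 89), Function('b')(3, -9)) = Mul(Mul(Mul(Add(5, -2), -2), 89), Mul(40, Pow(Add(-5, 3), -1))) = Mul(Mul(Mul(3, -2), 89), Mul(40, Pow(-2, -1))) = Mul(Mul(-6, 89), Mul(40, Rational(-1, 2))) = Mul(-534, -20) = 10680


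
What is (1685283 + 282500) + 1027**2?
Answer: 3022512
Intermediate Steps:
(1685283 + 282500) + 1027**2 = 1967783 + 1054729 = 3022512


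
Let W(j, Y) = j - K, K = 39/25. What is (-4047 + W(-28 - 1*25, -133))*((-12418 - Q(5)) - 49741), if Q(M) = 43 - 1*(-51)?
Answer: 6383360367/25 ≈ 2.5533e+8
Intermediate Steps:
K = 39/25 (K = 39*(1/25) = 39/25 ≈ 1.5600)
Q(M) = 94 (Q(M) = 43 + 51 = 94)
W(j, Y) = -39/25 + j (W(j, Y) = j - 1*39/25 = j - 39/25 = -39/25 + j)
(-4047 + W(-28 - 1*25, -133))*((-12418 - Q(5)) - 49741) = (-4047 + (-39/25 + (-28 - 1*25)))*((-12418 - 1*94) - 49741) = (-4047 + (-39/25 + (-28 - 25)))*((-12418 - 94) - 49741) = (-4047 + (-39/25 - 53))*(-12512 - 49741) = (-4047 - 1364/25)*(-62253) = -102539/25*(-62253) = 6383360367/25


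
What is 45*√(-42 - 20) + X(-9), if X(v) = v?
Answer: -9 + 45*I*√62 ≈ -9.0 + 354.33*I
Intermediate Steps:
45*√(-42 - 20) + X(-9) = 45*√(-42 - 20) - 9 = 45*√(-62) - 9 = 45*(I*√62) - 9 = 45*I*√62 - 9 = -9 + 45*I*√62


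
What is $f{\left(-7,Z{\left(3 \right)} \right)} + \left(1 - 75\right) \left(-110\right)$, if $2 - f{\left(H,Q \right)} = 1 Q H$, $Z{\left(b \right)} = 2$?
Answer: $8156$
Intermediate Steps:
$f{\left(H,Q \right)} = 2 - H Q$ ($f{\left(H,Q \right)} = 2 - 1 Q H = 2 - Q H = 2 - H Q$)
$f{\left(-7,Z{\left(3 \right)} \right)} + \left(1 - 75\right) \left(-110\right) = \left(2 - \left(-7\right) 2\right) + \left(1 - 75\right) \left(-110\right) = \left(2 + 14\right) - -8140 = 16 + 8140 = 8156$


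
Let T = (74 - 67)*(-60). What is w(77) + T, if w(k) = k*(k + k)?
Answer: 11438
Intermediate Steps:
w(k) = 2*k**2 (w(k) = k*(2*k) = 2*k**2)
T = -420 (T = 7*(-60) = -420)
w(77) + T = 2*77**2 - 420 = 2*5929 - 420 = 11858 - 420 = 11438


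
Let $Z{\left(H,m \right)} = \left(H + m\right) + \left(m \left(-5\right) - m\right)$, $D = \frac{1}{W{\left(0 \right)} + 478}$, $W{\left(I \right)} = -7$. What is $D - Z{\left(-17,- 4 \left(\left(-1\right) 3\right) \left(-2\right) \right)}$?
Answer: $- \frac{48512}{471} \approx -103.0$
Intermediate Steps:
$D = \frac{1}{471}$ ($D = \frac{1}{-7 + 478} = \frac{1}{471} \approx 0.0021231$)
$Z{\left(H,m \right)} = H - 5 m$ ($Z{\left(H,m \right)} = \left(H + m\right) - 6 m = H - 5 m$)
$D - Z{\left(-17,- 4 \left(\left(-1\right) 3\right) \left(-2\right) \right)} = \frac{1}{471} - \left(-17 - 5 - 4 \left(\left(-1\right) 3\right) \left(-2\right)\right) = \frac{1}{471} - \left(-17 - 5 \left(-4\right) \left(-3\right) \left(-2\right)\right) = \frac{1}{471} - \left(-17 - 5 \cdot 12 \left(-2\right)\right) = \frac{1}{471} - \left(-17 - -120\right) = \frac{1}{471} - \left(-17 + 120\right) = \frac{1}{471} - 103 = - \frac{48512}{471}$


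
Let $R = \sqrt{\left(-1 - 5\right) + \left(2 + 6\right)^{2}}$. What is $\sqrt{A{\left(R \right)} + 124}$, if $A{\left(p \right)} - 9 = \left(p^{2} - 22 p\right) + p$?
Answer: $\sqrt{191 - 21 \sqrt{58}} \approx 5.5739$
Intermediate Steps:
$R = \sqrt{58}$ ($R = \sqrt{-6 + 8^{2}} = \sqrt{-6 + 64} = \sqrt{58} \approx 7.6158$)
$A{\left(p \right)} = 9 + p^{2} - 21 p$ ($A{\left(p \right)} = 9 + \left(\left(p^{2} - 22 p\right) + p\right) = 9 + \left(p^{2} - 21 p\right) = 9 + p^{2} - 21 p$)
$\sqrt{A{\left(R \right)} + 124} = \sqrt{\left(9 + \left(\sqrt{58}\right)^{2} - 21 \sqrt{58}\right) + 124} = \sqrt{\left(9 + 58 - 21 \sqrt{58}\right) + 124} = \sqrt{\left(67 - 21 \sqrt{58}\right) + 124} = \sqrt{191 - 21 \sqrt{58}}$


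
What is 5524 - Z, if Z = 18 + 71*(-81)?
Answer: 11257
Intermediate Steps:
Z = -5733 (Z = 18 - 5751 = -5733)
5524 - Z = 5524 - 1*(-5733) = 5524 + 5733 = 11257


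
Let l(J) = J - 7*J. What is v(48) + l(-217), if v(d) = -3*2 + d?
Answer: 1344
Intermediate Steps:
v(d) = -6 + d
l(J) = -6*J
v(48) + l(-217) = (-6 + 48) - 6*(-217) = 42 + 1302 = 1344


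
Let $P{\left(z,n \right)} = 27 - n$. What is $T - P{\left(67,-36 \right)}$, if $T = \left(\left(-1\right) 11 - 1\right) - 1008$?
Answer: $-1083$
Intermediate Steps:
$T = -1020$ ($T = \left(-11 - 1\right) - 1008 = -12 - 1008 = -1020$)
$T - P{\left(67,-36 \right)} = -1020 - \left(27 - -36\right) = -1020 - \left(27 + 36\right) = -1020 - 63 = -1083$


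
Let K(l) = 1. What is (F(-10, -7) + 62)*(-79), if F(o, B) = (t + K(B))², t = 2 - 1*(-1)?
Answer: -6162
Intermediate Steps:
t = 3 (t = 2 + 1 = 3)
F(o, B) = 16 (F(o, B) = (3 + 1)² = 4² = 16)
(F(-10, -7) + 62)*(-79) = (16 + 62)*(-79) = 78*(-79) = -6162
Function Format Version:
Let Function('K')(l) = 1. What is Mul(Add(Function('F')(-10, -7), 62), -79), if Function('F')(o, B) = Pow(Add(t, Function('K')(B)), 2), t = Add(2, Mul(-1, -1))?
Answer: -6162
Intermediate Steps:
t = 3 (t = Add(2, 1) = 3)
Function('F')(o, B) = 16 (Function('F')(o, B) = Pow(Add(3, 1), 2) = Pow(4, 2) = 16)
Mul(Add(Function('F')(-10, -7), 62), -79) = Mul(Add(16, 62), -79) = Mul(78, -79) = -6162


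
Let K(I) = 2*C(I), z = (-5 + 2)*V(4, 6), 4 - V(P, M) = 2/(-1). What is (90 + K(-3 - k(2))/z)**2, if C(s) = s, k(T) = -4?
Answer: 654481/81 ≈ 8080.0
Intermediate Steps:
V(P, M) = 6 (V(P, M) = 4 - 2/(-1) = 4 - 2*(-1) = 4 - 1*(-2) = 4 + 2 = 6)
z = -18 (z = (-5 + 2)*6 = -3*6 = -18)
K(I) = 2*I
(90 + K(-3 - k(2))/z)**2 = (90 + (2*(-3 - 1*(-4)))/(-18))**2 = (90 + (2*(-3 + 4))*(-1/18))**2 = (90 + (2*1)*(-1/18))**2 = (90 + 2*(-1/18))**2 = (90 - 1/9)**2 = (809/9)**2 = 654481/81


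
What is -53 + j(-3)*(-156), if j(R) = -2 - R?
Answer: -209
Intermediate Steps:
-53 + j(-3)*(-156) = -53 + (-2 - 1*(-3))*(-156) = -53 + (-2 + 3)*(-156) = -53 + 1*(-156) = -53 - 156 = -209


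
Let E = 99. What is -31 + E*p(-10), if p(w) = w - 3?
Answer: -1318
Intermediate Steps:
p(w) = -3 + w
-31 + E*p(-10) = -31 + 99*(-3 - 10) = -31 + 99*(-13) = -31 - 1287 = -1318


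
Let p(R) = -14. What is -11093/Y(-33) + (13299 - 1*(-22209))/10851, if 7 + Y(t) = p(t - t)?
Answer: 40371937/75957 ≈ 531.51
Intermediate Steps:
Y(t) = -21 (Y(t) = -7 - 14 = -21)
-11093/Y(-33) + (13299 - 1*(-22209))/10851 = -11093/(-21) + (13299 - 1*(-22209))/10851 = -11093*(-1/21) + (13299 + 22209)*(1/10851) = 11093/21 + 35508*(1/10851) = 11093/21 + 11836/3617 = 40371937/75957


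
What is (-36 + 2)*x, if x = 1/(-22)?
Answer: 17/11 ≈ 1.5455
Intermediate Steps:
x = -1/22 ≈ -0.045455
(-36 + 2)*x = (-36 + 2)*(-1/22) = -34*(-1/22) = 17/11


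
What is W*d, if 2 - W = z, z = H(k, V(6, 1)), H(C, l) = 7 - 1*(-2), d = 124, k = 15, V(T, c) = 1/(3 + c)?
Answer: -868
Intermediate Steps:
H(C, l) = 9 (H(C, l) = 7 + 2 = 9)
z = 9
W = -7 (W = 2 - 1*9 = 2 - 9 = -7)
W*d = -7*124 = -868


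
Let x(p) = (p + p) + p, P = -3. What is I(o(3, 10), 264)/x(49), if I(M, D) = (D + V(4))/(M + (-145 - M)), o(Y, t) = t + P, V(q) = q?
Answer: -268/21315 ≈ -0.012573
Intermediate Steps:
o(Y, t) = -3 + t (o(Y, t) = t - 3 = -3 + t)
I(M, D) = -4/145 - D/145 (I(M, D) = (D + 4)/(M + (-145 - M)) = (4 + D)/(-145) = (4 + D)*(-1/145) = -4/145 - D/145)
x(p) = 3*p (x(p) = 2*p + p = 3*p)
I(o(3, 10), 264)/x(49) = (-4/145 - 1/145*264)/((3*49)) = (-4/145 - 264/145)/147 = -268/145*1/147 = -268/21315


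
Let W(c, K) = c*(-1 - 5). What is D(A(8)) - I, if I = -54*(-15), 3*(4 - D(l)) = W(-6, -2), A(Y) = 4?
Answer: -818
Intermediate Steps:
W(c, K) = -6*c (W(c, K) = c*(-6) = -6*c)
D(l) = -8 (D(l) = 4 - (-2)*(-6) = 4 - 1/3*36 = 4 - 12 = -8)
I = 810
D(A(8)) - I = -8 - 1*810 = -8 - 810 = -818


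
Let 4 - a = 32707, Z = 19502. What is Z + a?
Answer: -13201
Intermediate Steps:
a = -32703 (a = 4 - 1*32707 = 4 - 32707 = -32703)
Z + a = 19502 - 32703 = -13201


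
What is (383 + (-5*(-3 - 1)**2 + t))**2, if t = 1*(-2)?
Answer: 90601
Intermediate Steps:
t = -2
(383 + (-5*(-3 - 1)**2 + t))**2 = (383 + (-5*(-3 - 1)**2 - 2))**2 = (383 + (-5*(-4)**2 - 2))**2 = (383 + (-5*16 - 2))**2 = (383 + (-80 - 2))**2 = (383 - 82)**2 = 301**2 = 90601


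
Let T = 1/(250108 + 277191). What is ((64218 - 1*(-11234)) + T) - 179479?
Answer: -54853333072/527299 ≈ -1.0403e+5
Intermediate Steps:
T = 1/527299 ≈ 1.8965e-6
((64218 - 1*(-11234)) + T) - 179479 = ((64218 - 1*(-11234)) + 1/527299) - 179479 = ((64218 + 11234) + 1/527299) - 179479 = (75452 + 1/527299) - 179479 = 39785764149/527299 - 179479 = -54853333072/527299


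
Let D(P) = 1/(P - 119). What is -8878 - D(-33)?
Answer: -1349455/152 ≈ -8878.0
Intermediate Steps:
D(P) = 1/(-119 + P)
-8878 - D(-33) = -8878 - 1/(-119 - 33) = -8878 - 1/(-152) = -8878 - 1*(-1/152) = -8878 + 1/152 = -1349455/152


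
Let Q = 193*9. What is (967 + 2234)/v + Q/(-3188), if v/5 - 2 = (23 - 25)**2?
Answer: 1692113/15940 ≈ 106.16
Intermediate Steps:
Q = 1737
v = 30 (v = 10 + 5*(23 - 25)**2 = 10 + 5*(-2)**2 = 10 + 5*4 = 10 + 20 = 30)
(967 + 2234)/v + Q/(-3188) = (967 + 2234)/30 + 1737/(-3188) = 3201*(1/30) + 1737*(-1/3188) = 1067/10 - 1737/3188 = 1692113/15940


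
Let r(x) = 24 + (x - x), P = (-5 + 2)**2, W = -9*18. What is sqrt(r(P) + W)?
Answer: I*sqrt(138) ≈ 11.747*I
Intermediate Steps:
W = -162
P = 9 (P = (-3)**2 = 9)
r(x) = 24 (r(x) = 24 + 0 = 24)
sqrt(r(P) + W) = sqrt(24 - 162) = sqrt(-138) = I*sqrt(138)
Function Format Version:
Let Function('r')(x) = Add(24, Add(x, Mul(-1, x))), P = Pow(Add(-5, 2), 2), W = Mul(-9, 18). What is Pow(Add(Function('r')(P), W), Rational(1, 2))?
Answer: Mul(I, Pow(138, Rational(1, 2))) ≈ Mul(11.747, I)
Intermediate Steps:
W = -162
P = 9 (P = Pow(-3, 2) = 9)
Function('r')(x) = 24 (Function('r')(x) = Add(24, 0) = 24)
Pow(Add(Function('r')(P), W), Rational(1, 2)) = Pow(Add(24, -162), Rational(1, 2)) = Pow(-138, Rational(1, 2)) = Mul(I, Pow(138, Rational(1, 2)))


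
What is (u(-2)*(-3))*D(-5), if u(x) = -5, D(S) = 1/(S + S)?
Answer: -3/2 ≈ -1.5000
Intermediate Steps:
D(S) = 1/(2*S)
(u(-2)*(-3))*D(-5) = (-5*(-3))*((½)/(-5)) = 15*((½)*(-⅕)) = 15*(-⅒) = -3/2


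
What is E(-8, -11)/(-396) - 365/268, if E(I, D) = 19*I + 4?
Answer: -26219/26532 ≈ -0.98820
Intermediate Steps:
E(I, D) = 4 + 19*I
E(-8, -11)/(-396) - 365/268 = (4 + 19*(-8))/(-396) - 365/268 = (4 - 152)*(-1/396) - 365*1/268 = -148*(-1/396) - 365/268 = 37/99 - 365/268 = -26219/26532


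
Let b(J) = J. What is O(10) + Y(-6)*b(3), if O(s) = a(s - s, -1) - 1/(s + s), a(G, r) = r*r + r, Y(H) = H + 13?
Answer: 419/20 ≈ 20.950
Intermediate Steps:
Y(H) = 13 + H
a(G, r) = r + r**2 (a(G, r) = r**2 + r = r + r**2)
O(s) = -1/(2*s) (O(s) = -(1 - 1) - 1/(s + s) = -1*0 - 1/(2*s) = 0 - 1/(2*s) = -1/(2*s))
O(10) + Y(-6)*b(3) = -1/2/10 + (13 - 6)*3 = -1/2*1/10 + 7*3 = -1/20 + 21 = 419/20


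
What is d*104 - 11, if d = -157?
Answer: -16339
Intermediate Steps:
d*104 - 11 = -157*104 - 11 = -16328 - 11 = -16339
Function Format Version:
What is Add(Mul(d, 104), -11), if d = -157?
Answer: -16339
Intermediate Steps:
Add(Mul(d, 104), -11) = Add(Mul(-157, 104), -11) = Add(-16328, -11) = -16339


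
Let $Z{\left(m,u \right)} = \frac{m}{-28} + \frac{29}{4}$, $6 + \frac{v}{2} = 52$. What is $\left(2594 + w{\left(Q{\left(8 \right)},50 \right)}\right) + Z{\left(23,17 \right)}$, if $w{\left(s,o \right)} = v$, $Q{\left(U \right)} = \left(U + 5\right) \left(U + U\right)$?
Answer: $\frac{18847}{7} \approx 2692.4$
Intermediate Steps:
$v = 92$ ($v = -12 + 2 \cdot 52 = -12 + 104 = 92$)
$Z{\left(m,u \right)} = \frac{29}{4} - \frac{m}{28}$ ($Z{\left(m,u \right)} = m \left(- \frac{1}{28}\right) + 29 \cdot \frac{1}{4} = - \frac{m}{28} + \frac{29}{4} = \frac{29}{4} - \frac{m}{28}$)
$Q{\left(U \right)} = 2 U \left(5 + U\right)$ ($Q{\left(U \right)} = \left(5 + U\right) 2 U = 2 U \left(5 + U\right)$)
$w{\left(s,o \right)} = 92$
$\left(2594 + w{\left(Q{\left(8 \right)},50 \right)}\right) + Z{\left(23,17 \right)} = \left(2594 + 92\right) + \left(\frac{29}{4} - \frac{23}{28}\right) = 2686 + \left(\frac{29}{4} - \frac{23}{28}\right) = 2686 + \frac{45}{7} = \frac{18847}{7}$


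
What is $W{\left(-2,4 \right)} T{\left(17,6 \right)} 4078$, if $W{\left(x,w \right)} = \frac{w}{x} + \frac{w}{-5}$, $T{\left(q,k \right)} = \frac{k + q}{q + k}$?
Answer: $- \frac{57092}{5} \approx -11418.0$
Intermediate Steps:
$T{\left(q,k \right)} = 1$ ($T{\left(q,k \right)} = \frac{k + q}{k + q} = 1$)
$W{\left(x,w \right)} = - \frac{w}{5} + \frac{w}{x}$ ($W{\left(x,w \right)} = \frac{w}{x} + w \left(- \frac{1}{5}\right) = \frac{w}{x} - \frac{w}{5} = - \frac{w}{5} + \frac{w}{x}$)
$W{\left(-2,4 \right)} T{\left(17,6 \right)} 4078 = \left(\left(- \frac{1}{5}\right) 4 + \frac{4}{-2}\right) 1 \cdot 4078 = \left(- \frac{4}{5} + 4 \left(- \frac{1}{2}\right)\right) 1 \cdot 4078 = \left(- \frac{4}{5} - 2\right) 1 \cdot 4078 = \left(- \frac{14}{5}\right) 1 \cdot 4078 = \left(- \frac{14}{5}\right) 4078 = - \frac{57092}{5}$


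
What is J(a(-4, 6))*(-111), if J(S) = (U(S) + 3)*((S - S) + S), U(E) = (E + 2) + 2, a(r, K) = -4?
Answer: 1332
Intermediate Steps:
U(E) = 4 + E (U(E) = (2 + E) + 2 = 4 + E)
J(S) = S*(7 + S) (J(S) = ((4 + S) + 3)*((S - S) + S) = (7 + S)*(0 + S) = (7 + S)*S = S*(7 + S))
J(a(-4, 6))*(-111) = -4*(7 - 4)*(-111) = -4*3*(-111) = -12*(-111) = 1332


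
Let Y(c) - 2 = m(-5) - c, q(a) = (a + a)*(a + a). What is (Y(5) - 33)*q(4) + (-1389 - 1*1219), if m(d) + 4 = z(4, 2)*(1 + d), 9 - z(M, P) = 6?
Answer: -5936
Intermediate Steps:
q(a) = 4*a² (q(a) = (2*a)*(2*a) = 4*a²)
z(M, P) = 3 (z(M, P) = 9 - 1*6 = 9 - 6 = 3)
m(d) = -1 + 3*d (m(d) = -4 + 3*(1 + d) = -4 + (3 + 3*d) = -1 + 3*d)
Y(c) = -14 - c (Y(c) = 2 + ((-1 + 3*(-5)) - c) = 2 + ((-1 - 15) - c) = 2 + (-16 - c) = -14 - c)
(Y(5) - 33)*q(4) + (-1389 - 1*1219) = ((-14 - 1*5) - 33)*(4*4²) + (-1389 - 1*1219) = ((-14 - 5) - 33)*(4*16) + (-1389 - 1219) = (-19 - 33)*64 - 2608 = -52*64 - 2608 = -3328 - 2608 = -5936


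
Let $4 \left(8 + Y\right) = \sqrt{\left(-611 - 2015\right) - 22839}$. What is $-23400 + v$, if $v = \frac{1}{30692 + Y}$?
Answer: $\frac{4 \left(- 5850 \sqrt{25465} + 718005599 i\right)}{\sqrt{25465} - 122736 i} \approx -23400.0 - 3.7253 \cdot 10^{-8} i$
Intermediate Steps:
$Y = -8 + \frac{i \sqrt{25465}}{4}$ ($Y = -8 + \frac{\sqrt{\left(-611 - 2015\right) - 22839}}{4} = -8 + \frac{\sqrt{-2626 - 22839}}{4} = -8 + \frac{\sqrt{-25465}}{4} = -8 + \frac{i \sqrt{25465}}{4} \approx -8.0 + 39.894 i$)
$v = \frac{1}{30684 + \frac{i \sqrt{25465}}{4}}$ ($v = \frac{1}{30692 - \left(8 - \frac{i \sqrt{25465}}{4}\right)} = \frac{1}{30684 + \frac{i \sqrt{25465}}{4}} \approx 3.259 \cdot 10^{-5} - 4.24 \cdot 10^{-8} i$)
$-23400 + v = -23400 + \left(\frac{490944}{15064151161} - \frac{4 i \sqrt{25465}}{15064151161}\right) = - \frac{352501136676456}{15064151161} - \frac{4 i \sqrt{25465}}{15064151161}$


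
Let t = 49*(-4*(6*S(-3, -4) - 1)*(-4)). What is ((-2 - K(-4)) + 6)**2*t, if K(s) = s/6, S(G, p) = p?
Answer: -3841600/9 ≈ -4.2684e+5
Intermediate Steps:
K(s) = s/6 (K(s) = s*(1/6) = s/6)
t = -19600 (t = 49*(-4*(6*(-4) - 1)*(-4)) = 49*(-4*(-24 - 1)*(-4)) = 49*(-4*(-25)*(-4)) = 49*(100*(-4)) = 49*(-400) = -19600)
((-2 - K(-4)) + 6)**2*t = ((-2 - (-4)/6) + 6)**2*(-19600) = ((-2 - 1*(-2/3)) + 6)**2*(-19600) = ((-2 + 2/3) + 6)**2*(-19600) = (-4/3 + 6)**2*(-19600) = (14/3)**2*(-19600) = (196/9)*(-19600) = -3841600/9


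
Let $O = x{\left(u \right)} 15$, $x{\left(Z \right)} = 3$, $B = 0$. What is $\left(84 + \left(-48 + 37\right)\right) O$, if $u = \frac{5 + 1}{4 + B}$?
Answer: $3285$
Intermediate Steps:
$u = \frac{3}{2}$ ($u = \frac{5 + 1}{4 + 0} = \frac{6}{4} = 6 \cdot \frac{1}{4} = \frac{3}{2} \approx 1.5$)
$O = 45$ ($O = 3 \cdot 15 = 45$)
$\left(84 + \left(-48 + 37\right)\right) O = \left(84 + \left(-48 + 37\right)\right) 45 = \left(84 - 11\right) 45 = 73 \cdot 45 = 3285$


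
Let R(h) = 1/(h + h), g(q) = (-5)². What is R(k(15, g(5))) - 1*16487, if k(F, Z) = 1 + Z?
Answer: -857323/52 ≈ -16487.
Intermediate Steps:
g(q) = 25
R(h) = 1/(2*h)
R(k(15, g(5))) - 1*16487 = 1/(2*(1 + 25)) - 1*16487 = (½)/26 - 16487 = (½)*(1/26) - 16487 = 1/52 - 16487 = -857323/52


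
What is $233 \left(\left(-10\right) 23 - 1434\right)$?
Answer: $-387712$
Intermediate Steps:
$233 \left(\left(-10\right) 23 - 1434\right) = 233 \left(-230 - 1434\right) = 233 \left(-1664\right) = -387712$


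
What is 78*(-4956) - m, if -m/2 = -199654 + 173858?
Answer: -438160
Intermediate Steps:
m = 51592 (m = -2*(-199654 + 173858) = -2*(-25796) = 51592)
78*(-4956) - m = 78*(-4956) - 1*51592 = -386568 - 51592 = -438160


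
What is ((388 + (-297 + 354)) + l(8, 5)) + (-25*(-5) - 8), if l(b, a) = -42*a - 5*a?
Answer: 327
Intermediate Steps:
l(b, a) = -47*a
((388 + (-297 + 354)) + l(8, 5)) + (-25*(-5) - 8) = ((388 + (-297 + 354)) - 47*5) + (-25*(-5) - 8) = ((388 + 57) - 235) + (125 - 8) = (445 - 235) + 117 = 210 + 117 = 327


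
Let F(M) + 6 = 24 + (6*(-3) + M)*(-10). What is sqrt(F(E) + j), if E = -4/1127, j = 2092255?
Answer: 3*sqrt(6026497237)/161 ≈ 1446.5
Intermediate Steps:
E = -4/1127 (E = -4*1/1127 = -4/1127 ≈ -0.0035492)
F(M) = 198 - 10*M (F(M) = -6 + (24 + (6*(-3) + M)*(-10)) = -6 + (24 + (-18 + M)*(-10)) = -6 + (24 + (180 - 10*M)) = -6 + (204 - 10*M) = 198 - 10*M)
sqrt(F(E) + j) = sqrt((198 - 10*(-4/1127)) + 2092255) = sqrt((198 + 40/1127) + 2092255) = sqrt(223186/1127 + 2092255) = sqrt(2358194571/1127) = 3*sqrt(6026497237)/161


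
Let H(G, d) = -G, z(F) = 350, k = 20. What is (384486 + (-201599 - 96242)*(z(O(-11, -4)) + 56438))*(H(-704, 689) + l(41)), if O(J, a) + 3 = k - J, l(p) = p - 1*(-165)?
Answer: -15391203302020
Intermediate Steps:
l(p) = 165 + p (l(p) = p + 165 = 165 + p)
O(J, a) = 17 - J (O(J, a) = -3 + (20 - J) = 17 - J)
(384486 + (-201599 - 96242)*(z(O(-11, -4)) + 56438))*(H(-704, 689) + l(41)) = (384486 + (-201599 - 96242)*(350 + 56438))*(-1*(-704) + (165 + 41)) = (384486 - 297841*56788)*(704 + 206) = (384486 - 16913794708)*910 = -16913410222*910 = -15391203302020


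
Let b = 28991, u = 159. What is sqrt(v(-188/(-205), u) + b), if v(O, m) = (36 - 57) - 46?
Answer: 2*sqrt(7231) ≈ 170.07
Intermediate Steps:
v(O, m) = -67 (v(O, m) = -21 - 46 = -67)
sqrt(v(-188/(-205), u) + b) = sqrt(-67 + 28991) = sqrt(28924) = 2*sqrt(7231)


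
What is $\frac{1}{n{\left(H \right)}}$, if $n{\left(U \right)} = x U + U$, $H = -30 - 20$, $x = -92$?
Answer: $\frac{1}{4550} \approx 0.00021978$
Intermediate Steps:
$H = -50$ ($H = -30 - 20 = -50$)
$n{\left(U \right)} = - 91 U$ ($n{\left(U \right)} = - 92 U + U = - 91 U$)
$\frac{1}{n{\left(H \right)}} = \frac{1}{\left(-91\right) \left(-50\right)} = \frac{1}{4550}$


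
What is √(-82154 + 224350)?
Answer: 2*√35549 ≈ 377.09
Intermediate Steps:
√(-82154 + 224350) = √142196 = 2*√35549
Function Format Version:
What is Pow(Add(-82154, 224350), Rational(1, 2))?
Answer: Mul(2, Pow(35549, Rational(1, 2))) ≈ 377.09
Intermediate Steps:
Pow(Add(-82154, 224350), Rational(1, 2)) = Pow(142196, Rational(1, 2)) = Mul(2, Pow(35549, Rational(1, 2)))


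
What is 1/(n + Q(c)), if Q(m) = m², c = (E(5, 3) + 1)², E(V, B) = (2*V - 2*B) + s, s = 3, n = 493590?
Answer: 1/497686 ≈ 2.0093e-6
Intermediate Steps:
E(V, B) = 3 - 2*B + 2*V (E(V, B) = (2*V - 2*B) + 3 = (-2*B + 2*V) + 3 = 3 - 2*B + 2*V)
c = 64 (c = ((3 - 2*3 + 2*5) + 1)² = ((3 - 6 + 10) + 1)² = (7 + 1)² = 8² = 64)
1/(n + Q(c)) = 1/(493590 + 64²) = 1/(493590 + 4096) = 1/497686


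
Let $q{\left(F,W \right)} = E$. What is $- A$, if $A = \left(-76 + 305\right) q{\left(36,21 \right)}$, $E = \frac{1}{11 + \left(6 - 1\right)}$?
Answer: $- \frac{229}{16} \approx -14.313$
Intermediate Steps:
$E = \frac{1}{16}$ ($E = \frac{1}{11 + 5} = \frac{1}{16} \approx 0.0625$)
$q{\left(F,W \right)} = \frac{1}{16}$
$A = \frac{229}{16}$ ($A = \left(-76 + 305\right) \frac{1}{16} = 229 \cdot \frac{1}{16} = \frac{229}{16} \approx 14.313$)
$- A = \left(-1\right) \frac{229}{16} = - \frac{229}{16}$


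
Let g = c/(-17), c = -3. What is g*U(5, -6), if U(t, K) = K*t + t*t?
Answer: -15/17 ≈ -0.88235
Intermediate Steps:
U(t, K) = t² + K*t (U(t, K) = K*t + t² = t² + K*t)
g = 3/17 (g = -3/(-17) = -3*(-1/17) = 3/17 ≈ 0.17647)
g*U(5, -6) = 3*(5*(-6 + 5))/17 = 3*(5*(-1))/17 = (3/17)*(-5) = -15/17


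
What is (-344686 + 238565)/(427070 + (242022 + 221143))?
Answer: -106121/890235 ≈ -0.11921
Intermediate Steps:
(-344686 + 238565)/(427070 + (242022 + 221143)) = -106121/(427070 + 463165) = -106121/890235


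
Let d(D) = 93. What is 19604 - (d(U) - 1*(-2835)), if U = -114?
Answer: 16676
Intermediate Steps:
19604 - (d(U) - 1*(-2835)) = 19604 - (93 - 1*(-2835)) = 19604 - (93 + 2835) = 19604 - 1*2928 = 19604 - 2928 = 16676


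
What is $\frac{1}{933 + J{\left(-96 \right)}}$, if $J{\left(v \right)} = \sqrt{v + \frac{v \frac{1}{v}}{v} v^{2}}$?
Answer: $\frac{311}{290227} - \frac{8 i \sqrt{3}}{870681} \approx 0.0010716 - 1.5914 \cdot 10^{-5} i$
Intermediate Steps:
$J{\left(v \right)} = \sqrt{2} \sqrt{v}$ ($J{\left(v \right)} = \sqrt{v + 1 \frac{1}{v} v^{2}} = \sqrt{v + \frac{v^{2}}{v}} = \sqrt{v + v} = \sqrt{2 v} = \sqrt{2} \sqrt{v}$)
$\frac{1}{933 + J{\left(-96 \right)}} = \frac{1}{933 + \sqrt{2} \sqrt{-96}} = \frac{1}{933 + \sqrt{2} \cdot 4 i \sqrt{6}} = \frac{1}{933 + 8 i \sqrt{3}}$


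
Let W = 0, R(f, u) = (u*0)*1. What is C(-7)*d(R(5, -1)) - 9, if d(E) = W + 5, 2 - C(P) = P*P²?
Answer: 1716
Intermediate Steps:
C(P) = 2 - P³ (C(P) = 2 - P*P² = 2 - P³)
R(f, u) = 0 (R(f, u) = 0*1 = 0)
d(E) = 5 (d(E) = 0 + 5 = 5)
C(-7)*d(R(5, -1)) - 9 = (2 - 1*(-7)³)*5 - 9 = (2 - 1*(-343))*5 - 9 = (2 + 343)*5 - 9 = 345*5 - 9 = 1725 - 9 = 1716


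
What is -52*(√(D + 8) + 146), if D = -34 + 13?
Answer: -7592 - 52*I*√13 ≈ -7592.0 - 187.49*I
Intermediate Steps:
D = -21
-52*(√(D + 8) + 146) = -52*(√(-21 + 8) + 146) = -52*(√(-13) + 146) = -52*(I*√13 + 146) = -52*(146 + I*√13) = -7592 - 52*I*√13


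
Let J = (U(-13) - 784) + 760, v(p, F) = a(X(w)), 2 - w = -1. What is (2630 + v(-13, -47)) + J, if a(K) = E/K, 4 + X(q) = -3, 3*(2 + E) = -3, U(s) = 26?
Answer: 18427/7 ≈ 2632.4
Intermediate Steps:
w = 3 (w = 2 - 1*(-1) = 2 + 1 = 3)
E = -3 (E = -2 + (⅓)*(-3) = -2 - 1 = -3)
X(q) = -7 (X(q) = -4 - 3 = -7)
a(K) = -3/K
v(p, F) = 3/7 (v(p, F) = -3/(-7) = -3*(-⅐) = 3/7)
J = 2 (J = (26 - 784) + 760 = -758 + 760 = 2)
(2630 + v(-13, -47)) + J = (2630 + 3/7) + 2 = 18413/7 + 2 = 18427/7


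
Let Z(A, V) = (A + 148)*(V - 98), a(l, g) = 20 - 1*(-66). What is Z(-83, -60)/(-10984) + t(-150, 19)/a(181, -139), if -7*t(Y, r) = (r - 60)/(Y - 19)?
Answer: 261099729/279372548 ≈ 0.93459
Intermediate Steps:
a(l, g) = 86 (a(l, g) = 20 + 66 = 86)
t(Y, r) = -(-60 + r)/(7*(-19 + Y)) (t(Y, r) = -(r - 60)/(7*(Y - 19)) = -(-60 + r)/(7*(-19 + Y)))
Z(A, V) = (-98 + V)*(148 + A) (Z(A, V) = (148 + A)*(-98 + V) = (-98 + V)*(148 + A))
Z(-83, -60)/(-10984) + t(-150, 19)/a(181, -139) = (-14504 - 98*(-83) + 148*(-60) - 83*(-60))/(-10984) + ((60 - 1*19)/(7*(-19 - 150)))/86 = (-14504 + 8134 - 8880 + 4980)*(-1/10984) + ((⅐)*(60 - 19)/(-169))*(1/86) = -10270*(-1/10984) + ((⅐)*(-1/169)*41)*(1/86) = 5135/5492 - 41/1183*1/86 = 5135/5492 - 41/101738 = 261099729/279372548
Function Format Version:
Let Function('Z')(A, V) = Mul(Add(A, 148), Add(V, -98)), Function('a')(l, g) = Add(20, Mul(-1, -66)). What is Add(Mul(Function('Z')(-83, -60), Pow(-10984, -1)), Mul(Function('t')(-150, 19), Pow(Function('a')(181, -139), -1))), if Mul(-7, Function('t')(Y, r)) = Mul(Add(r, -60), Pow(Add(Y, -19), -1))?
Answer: Rational(261099729, 279372548) ≈ 0.93459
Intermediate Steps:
Function('a')(l, g) = 86 (Function('a')(l, g) = Add(20, 66) = 86)
Function('t')(Y, r) = Mul(Rational(-1, 7), Pow(Add(-19, Y), -1), Add(-60, r)) (Function('t')(Y, r) = Mul(Rational(-1, 7), Mul(Add(r, -60), Pow(Add(Y, -19), -1))) = Mul(Rational(-1, 7), Mul(Add(-60, r), Pow(Add(-19, Y), -1))) = Mul(Rational(-1, 7), Mul(Pow(Add(-19, Y), -1), Add(-60, r))) = Mul(Rational(-1, 7), Pow(Add(-19, Y), -1), Add(-60, r)))
Function('Z')(A, V) = Mul(Add(-98, V), Add(148, A)) (Function('Z')(A, V) = Mul(Add(148, A), Add(-98, V)) = Mul(Add(-98, V), Add(148, A)))
Add(Mul(Function('Z')(-83, -60), Pow(-10984, -1)), Mul(Function('t')(-150, 19), Pow(Function('a')(181, -139), -1))) = Add(Mul(Add(-14504, Mul(-98, -83), Mul(148, -60), Mul(-83, -60)), Pow(-10984, -1)), Mul(Mul(Rational(1, 7), Pow(Add(-19, -150), -1), Add(60, Mul(-1, 19))), Pow(86, -1))) = Add(Mul(Add(-14504, 8134, -8880, 4980), Rational(-1, 10984)), Mul(Mul(Rational(1, 7), Pow(-169, -1), Add(60, -19)), Rational(1, 86))) = Add(Mul(-10270, Rational(-1, 10984)), Mul(Mul(Rational(1, 7), Rational(-1, 169), 41), Rational(1, 86))) = Add(Rational(5135, 5492), Mul(Rational(-41, 1183), Rational(1, 86))) = Add(Rational(5135, 5492), Rational(-41, 101738)) = Rational(261099729, 279372548)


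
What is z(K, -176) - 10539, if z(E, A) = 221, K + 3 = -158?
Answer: -10318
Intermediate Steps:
K = -161 (K = -3 - 158 = -161)
z(K, -176) - 10539 = 221 - 10539 = -10318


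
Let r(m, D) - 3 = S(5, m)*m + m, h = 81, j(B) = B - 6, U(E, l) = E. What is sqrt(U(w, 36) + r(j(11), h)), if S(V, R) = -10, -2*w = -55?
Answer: I*sqrt(58)/2 ≈ 3.8079*I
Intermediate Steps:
w = 55/2 (w = -1/2*(-55) = 55/2 ≈ 27.500)
j(B) = -6 + B
r(m, D) = 3 - 9*m (r(m, D) = 3 + (-10*m + m) = 3 - 9*m)
sqrt(U(w, 36) + r(j(11), h)) = sqrt(55/2 + (3 - 9*(-6 + 11))) = sqrt(55/2 + (3 - 9*5)) = sqrt(55/2 + (3 - 45)) = sqrt(55/2 - 42) = sqrt(-29/2) = I*sqrt(58)/2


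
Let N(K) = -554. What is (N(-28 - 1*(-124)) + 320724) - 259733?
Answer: 60437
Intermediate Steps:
(N(-28 - 1*(-124)) + 320724) - 259733 = (-554 + 320724) - 259733 = 320170 - 259733 = 60437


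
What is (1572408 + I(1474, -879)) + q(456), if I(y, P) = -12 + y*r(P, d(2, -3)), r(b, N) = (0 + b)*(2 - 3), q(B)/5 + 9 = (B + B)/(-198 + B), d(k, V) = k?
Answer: 123324631/43 ≈ 2.8680e+6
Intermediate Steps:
q(B) = -45 + 10*B/(-198 + B) (q(B) = -45 + 5*((B + B)/(-198 + B)) = -45 + 5*((2*B)/(-198 + B)) = -45 + 5*(2*B/(-198 + B)) = -45 + 10*B/(-198 + B))
r(b, N) = -b (r(b, N) = b*(-1) = -b)
I(y, P) = -12 - P*y (I(y, P) = -12 + y*(-P) = -12 - P*y)
(1572408 + I(1474, -879)) + q(456) = (1572408 + (-12 - 1*(-879)*1474)) + 5*(1782 - 7*456)/(-198 + 456) = (1572408 + (-12 + 1295646)) + 5*(1782 - 3192)/258 = (1572408 + 1295634) + 5*(1/258)*(-1410) = 2868042 - 1175/43 = 123324631/43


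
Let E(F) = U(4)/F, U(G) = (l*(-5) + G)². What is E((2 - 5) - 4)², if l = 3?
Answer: 14641/49 ≈ 298.80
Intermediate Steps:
U(G) = (-15 + G)² (U(G) = (3*(-5) + G)² = (-15 + G)²)
E(F) = 121/F (E(F) = (-15 + 4)²/F = (-11)²/F = 121/F)
E((2 - 5) - 4)² = (121/((2 - 5) - 4))² = (121/(-3 - 4))² = (121/(-7))² = (121*(-⅐))² = (-121/7)² = 14641/49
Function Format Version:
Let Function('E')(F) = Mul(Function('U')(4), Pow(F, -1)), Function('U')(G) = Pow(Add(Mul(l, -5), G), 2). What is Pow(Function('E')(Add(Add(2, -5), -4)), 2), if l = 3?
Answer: Rational(14641, 49) ≈ 298.80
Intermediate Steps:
Function('U')(G) = Pow(Add(-15, G), 2) (Function('U')(G) = Pow(Add(Mul(3, -5), G), 2) = Pow(Add(-15, G), 2))
Function('E')(F) = Mul(121, Pow(F, -1)) (Function('E')(F) = Mul(Pow(Add(-15, 4), 2), Pow(F, -1)) = Mul(Pow(-11, 2), Pow(F, -1)) = Mul(121, Pow(F, -1)))
Pow(Function('E')(Add(Add(2, -5), -4)), 2) = Pow(Mul(121, Pow(Add(Add(2, -5), -4), -1)), 2) = Pow(Mul(121, Pow(Add(-3, -4), -1)), 2) = Pow(Mul(121, Pow(-7, -1)), 2) = Pow(Mul(121, Rational(-1, 7)), 2) = Pow(Rational(-121, 7), 2) = Rational(14641, 49)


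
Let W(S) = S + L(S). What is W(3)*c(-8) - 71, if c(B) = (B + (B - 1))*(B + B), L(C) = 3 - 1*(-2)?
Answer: 2105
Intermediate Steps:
L(C) = 5 (L(C) = 3 + 2 = 5)
W(S) = 5 + S (W(S) = S + 5 = 5 + S)
c(B) = 2*B*(-1 + 2*B) (c(B) = (B + (-1 + B))*(2*B) = (-1 + 2*B)*(2*B) = 2*B*(-1 + 2*B))
W(3)*c(-8) - 71 = (5 + 3)*(2*(-8)*(-1 + 2*(-8))) - 71 = 8*(2*(-8)*(-1 - 16)) - 71 = 8*(2*(-8)*(-17)) - 71 = 8*272 - 71 = 2176 - 71 = 2105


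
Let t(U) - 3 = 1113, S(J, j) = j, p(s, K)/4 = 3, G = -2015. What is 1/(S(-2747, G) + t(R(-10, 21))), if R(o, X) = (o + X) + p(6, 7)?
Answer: -1/899 ≈ -0.0011123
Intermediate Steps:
p(s, K) = 12 (p(s, K) = 4*3 = 12)
R(o, X) = 12 + X + o (R(o, X) = (o + X) + 12 = (X + o) + 12 = 12 + X + o)
t(U) = 1116 (t(U) = 3 + 1113 = 1116)
1/(S(-2747, G) + t(R(-10, 21))) = 1/(-2015 + 1116) = 1/(-899) = -1/899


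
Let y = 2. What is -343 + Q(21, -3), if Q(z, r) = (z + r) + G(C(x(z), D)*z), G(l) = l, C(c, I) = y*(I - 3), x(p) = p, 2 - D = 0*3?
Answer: -367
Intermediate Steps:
D = 2 (D = 2 - 0*3 = 2 - 1*0 = 2 + 0 = 2)
C(c, I) = -6 + 2*I (C(c, I) = 2*(I - 3) = 2*(-3 + I) = -6 + 2*I)
Q(z, r) = r - z (Q(z, r) = (z + r) + (-6 + 2*2)*z = (r + z) + (-6 + 4)*z = (r + z) - 2*z = r - z)
-343 + Q(21, -3) = -343 + (-3 - 1*21) = -343 + (-3 - 21) = -343 - 24 = -367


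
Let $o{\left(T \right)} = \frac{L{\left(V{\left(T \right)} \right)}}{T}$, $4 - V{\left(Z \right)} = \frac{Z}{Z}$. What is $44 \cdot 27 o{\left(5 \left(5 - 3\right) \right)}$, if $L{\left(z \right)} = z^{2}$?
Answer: $\frac{5346}{5} \approx 1069.2$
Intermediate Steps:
$V{\left(Z \right)} = 3$ ($V{\left(Z \right)} = 4 - \frac{Z}{Z} = 4 - 1 = 3$)
$o{\left(T \right)} = \frac{9}{T}$ ($o{\left(T \right)} = \frac{3^{2}}{T} = \frac{9}{T}$)
$44 \cdot 27 o{\left(5 \left(5 - 3\right) \right)} = 44 \cdot 27 \frac{9}{5 \left(5 - 3\right)} = 1188 \frac{9}{5 \cdot 2} = 1188 \cdot \frac{9}{10} = \frac{5346}{5}$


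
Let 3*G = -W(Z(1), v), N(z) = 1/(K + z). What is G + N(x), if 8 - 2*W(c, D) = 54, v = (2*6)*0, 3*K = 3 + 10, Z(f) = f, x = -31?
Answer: 1831/240 ≈ 7.6292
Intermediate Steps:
K = 13/3 (K = (3 + 10)/3 = (⅓)*13 = 13/3 ≈ 4.3333)
v = 0 (v = 12*0 = 0)
N(z) = 1/(13/3 + z)
W(c, D) = -23 (W(c, D) = 4 - ½*54 = 4 - 27 = -23)
G = 23/3 (G = (-1*(-23))/3 = (⅓)*23 = 23/3 ≈ 7.6667)
G + N(x) = 23/3 + 3/(13 + 3*(-31)) = 23/3 + 3/(13 - 93) = 23/3 + 3/(-80) = 23/3 + 3*(-1/80) = 23/3 - 3/80 = 1831/240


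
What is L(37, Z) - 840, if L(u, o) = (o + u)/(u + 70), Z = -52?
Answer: -89895/107 ≈ -840.14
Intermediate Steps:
L(u, o) = (o + u)/(70 + u)
L(37, Z) - 840 = (-52 + 37)/(70 + 37) - 840 = -15/107 - 840 = -89895/107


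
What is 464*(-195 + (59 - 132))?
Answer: -124352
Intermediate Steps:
464*(-195 + (59 - 132)) = 464*(-195 - 73) = 464*(-268) = -124352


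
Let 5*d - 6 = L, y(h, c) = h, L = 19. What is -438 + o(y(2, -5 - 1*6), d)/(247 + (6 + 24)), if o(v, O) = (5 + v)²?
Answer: -121277/277 ≈ -437.82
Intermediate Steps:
d = 5 (d = 6/5 + (⅕)*19 = 6/5 + 19/5 = 5)
-438 + o(y(2, -5 - 1*6), d)/(247 + (6 + 24)) = -438 + (5 + 2)²/(247 + (6 + 24)) = -438 + 7²/(247 + 30) = -438 + 49/277 = -121277/277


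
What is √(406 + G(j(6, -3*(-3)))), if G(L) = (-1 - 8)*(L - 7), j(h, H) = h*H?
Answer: I*√17 ≈ 4.1231*I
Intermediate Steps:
j(h, H) = H*h
G(L) = 63 - 9*L (G(L) = -9*(-7 + L) = 63 - 9*L)
√(406 + G(j(6, -3*(-3)))) = √(406 + (63 - 9*(-3*(-3))*6)) = √(406 + (63 - 81*6)) = √(406 + (63 - 9*54)) = √(406 + (63 - 486)) = √(406 - 423) = √(-17) = I*√17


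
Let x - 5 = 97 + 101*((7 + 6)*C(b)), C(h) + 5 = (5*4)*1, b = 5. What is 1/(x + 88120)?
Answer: 1/107917 ≈ 9.2664e-6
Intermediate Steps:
C(h) = 15 (C(h) = -5 + (5*4)*1 = -5 + 20*1 = -5 + 20 = 15)
x = 19797 (x = 5 + (97 + 101*((7 + 6)*15)) = 5 + (97 + 101*(13*15)) = 5 + (97 + 101*195) = 5 + (97 + 19695) = 5 + 19792 = 19797)
1/(x + 88120) = 1/(19797 + 88120) = 1/107917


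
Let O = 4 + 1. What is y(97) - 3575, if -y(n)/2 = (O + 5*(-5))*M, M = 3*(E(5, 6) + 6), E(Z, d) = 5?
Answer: -2255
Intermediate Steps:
O = 5
M = 33 (M = 3*(5 + 6) = 3*11 = 33)
y(n) = 1320 (y(n) = -2*(5 + 5*(-5))*33 = -2*(5 - 25)*33 = -(-40)*33 = -2*(-660) = 1320)
y(97) - 3575 = 1320 - 3575 = -2255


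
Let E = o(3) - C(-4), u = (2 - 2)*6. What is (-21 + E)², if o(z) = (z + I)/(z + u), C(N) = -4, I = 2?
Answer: 2116/9 ≈ 235.11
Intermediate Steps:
u = 0 (u = 0*6 = 0)
o(z) = (2 + z)/z (o(z) = (z + 2)/(z + 0) = (2 + z)/z)
E = 17/3 (E = (2 + 3)/3 - 1*(-4) = (⅓)*5 + 4 = 5/3 + 4 = 17/3 ≈ 5.6667)
(-21 + E)² = (-21 + 17/3)² = (-46/3)² = 2116/9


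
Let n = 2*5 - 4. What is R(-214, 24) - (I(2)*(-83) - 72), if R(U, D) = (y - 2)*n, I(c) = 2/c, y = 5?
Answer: 173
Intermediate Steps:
n = 6 (n = 10 - 4 = 6)
R(U, D) = 18 (R(U, D) = (5 - 2)*6 = 3*6 = 18)
R(-214, 24) - (I(2)*(-83) - 72) = 18 - ((2/2)*(-83) - 72) = 18 - ((2*(1/2))*(-83) - 72) = 18 - (1*(-83) - 72) = 18 - (-83 - 72) = 18 - 1*(-155) = 18 + 155 = 173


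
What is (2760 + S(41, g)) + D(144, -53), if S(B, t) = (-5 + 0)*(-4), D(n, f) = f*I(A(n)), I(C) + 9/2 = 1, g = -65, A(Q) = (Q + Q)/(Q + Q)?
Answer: 5931/2 ≈ 2965.5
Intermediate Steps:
A(Q) = 1 (A(Q) = (2*Q)/((2*Q)) = (2*Q)*(1/(2*Q)) = 1)
I(C) = -7/2 (I(C) = -9/2 + 1 = -7/2)
D(n, f) = -7*f/2 (D(n, f) = f*(-7/2) = -7*f/2)
S(B, t) = 20 (S(B, t) = -5*(-4) = 20)
(2760 + S(41, g)) + D(144, -53) = (2760 + 20) - 7/2*(-53) = 2780 + 371/2 = 5931/2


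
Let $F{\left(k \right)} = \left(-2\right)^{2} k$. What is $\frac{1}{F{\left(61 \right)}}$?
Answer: $\frac{1}{244} \approx 0.0040984$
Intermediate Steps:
$F{\left(k \right)} = 4 k$
$\frac{1}{F{\left(61 \right)}} = \frac{1}{4 \cdot 61} = \frac{1}{244}$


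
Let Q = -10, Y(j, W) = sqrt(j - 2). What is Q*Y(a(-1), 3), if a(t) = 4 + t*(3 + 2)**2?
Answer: -10*I*sqrt(23) ≈ -47.958*I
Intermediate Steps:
a(t) = 4 + 25*t (a(t) = 4 + t*5**2 = 4 + t*25 = 4 + 25*t)
Y(j, W) = sqrt(-2 + j)
Q*Y(a(-1), 3) = -10*sqrt(-2 + (4 + 25*(-1))) = -10*sqrt(-2 + (4 - 25)) = -10*sqrt(-2 - 21) = -10*I*sqrt(23)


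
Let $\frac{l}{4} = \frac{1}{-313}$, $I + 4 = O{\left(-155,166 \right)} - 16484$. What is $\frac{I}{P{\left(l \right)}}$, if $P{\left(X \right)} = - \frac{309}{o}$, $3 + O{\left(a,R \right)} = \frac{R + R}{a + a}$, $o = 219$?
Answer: $\frac{186607783}{15965} \approx 11689.0$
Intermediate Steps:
$O{\left(a,R \right)} = -3 + \frac{R}{a}$ ($O{\left(a,R \right)} = -3 + \frac{R + R}{a + a} = -3 + \frac{2 R}{2 a} = -3 + 2 R \frac{1}{2 a} = -3 + \frac{R}{a}$)
$I = - \frac{2556271}{155}$ ($I = -4 - \left(16487 + \frac{166}{155}\right) = -4 + \left(\left(-3 + 166 \left(- \frac{1}{155}\right)\right) - 16484\right) = -4 - \frac{2555651}{155} = - \frac{2556271}{155} \approx -16492.0$)
$l = - \frac{4}{313}$ ($l = \frac{4}{-313} = 4 \left(- \frac{1}{313}\right) = - \frac{4}{313} \approx -0.01278$)
$P{\left(X \right)} = - \frac{103}{73}$ ($P{\left(X \right)} = - \frac{309}{219} = \left(-309\right) \frac{1}{219} = - \frac{103}{73}$)
$\frac{I}{P{\left(l \right)}} = - \frac{2556271}{155 \left(- \frac{103}{73}\right)} = \left(- \frac{2556271}{155}\right) \left(- \frac{73}{103}\right) = \frac{186607783}{15965}$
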